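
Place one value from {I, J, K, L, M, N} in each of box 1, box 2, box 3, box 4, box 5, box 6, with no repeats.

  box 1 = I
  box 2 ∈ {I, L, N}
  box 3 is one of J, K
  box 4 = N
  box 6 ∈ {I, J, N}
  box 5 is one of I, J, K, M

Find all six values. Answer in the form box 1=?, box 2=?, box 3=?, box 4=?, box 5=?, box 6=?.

box 1 has just one choice, so box 1 = I. Strike I from box 2, box 5, box 6.
That leaves box 4 = N. So box 2, box 6 can't be N.
box 6 must be J (only option left). So box 3, box 5 can't be J.
That leaves box 2 = L.
box 3 has just one choice, so box 3 = K. So box 5 can't be K.
box 5 has just one choice, so box 5 = M.

box 1=I, box 2=L, box 3=K, box 4=N, box 5=M, box 6=J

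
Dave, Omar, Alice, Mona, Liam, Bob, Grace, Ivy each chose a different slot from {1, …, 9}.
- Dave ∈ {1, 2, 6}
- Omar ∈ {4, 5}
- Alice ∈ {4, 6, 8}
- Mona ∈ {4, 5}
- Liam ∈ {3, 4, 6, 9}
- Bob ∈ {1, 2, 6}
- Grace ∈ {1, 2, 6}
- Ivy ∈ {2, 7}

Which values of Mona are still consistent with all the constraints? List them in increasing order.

4, 5

Omar and Mona between them cover only {4, 5} — a naked pair. Remove those values from Alice, Liam.
The 3 variables Dave, Bob, Grace are confined to {1, 2, 6}, which locks those values in; drop them from Alice, Liam, Ivy.
Alice has just one choice, so Alice = 8.
Ivy has just one choice, so Ivy = 7.
No further eliminations apply; Mona can still be any of 4, 5.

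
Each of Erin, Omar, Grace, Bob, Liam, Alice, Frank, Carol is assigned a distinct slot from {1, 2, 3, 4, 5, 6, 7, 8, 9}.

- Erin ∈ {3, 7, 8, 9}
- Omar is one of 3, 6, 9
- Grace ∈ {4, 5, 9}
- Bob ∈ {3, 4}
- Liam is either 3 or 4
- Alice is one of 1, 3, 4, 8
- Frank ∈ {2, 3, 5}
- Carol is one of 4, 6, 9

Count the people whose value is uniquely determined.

2

Bob and Liam between them cover only {3, 4} — a naked pair. Remove those values from Erin, Omar, Grace, Alice, Frank, Carol.
The 2 variables Omar and Carol are confined to {6, 9}, which locks those values in; drop them from Erin, Grace.
Grace's domain is down to {5}, so Grace = 5. So Frank can't be 5.
Frank must be 2 (only option left).
Determined: Grace=5, Frank=2. The other people each still have more than one consistent value. That makes 2.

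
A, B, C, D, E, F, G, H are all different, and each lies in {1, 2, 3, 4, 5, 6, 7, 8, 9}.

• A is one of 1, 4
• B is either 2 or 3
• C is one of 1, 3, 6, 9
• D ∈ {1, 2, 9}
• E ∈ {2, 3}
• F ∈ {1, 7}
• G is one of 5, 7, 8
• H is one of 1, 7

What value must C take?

6

B and E between them cover only {2, 3} — a naked pair. Remove those values from C, D.
The 2 variables F and H are confined to {1, 7}, which locks those values in; drop them from A, C, D, G.
A's domain is down to {4}, so A = 4.
D has just one choice, so D = 9. Remove 9 from C.
So C = 6.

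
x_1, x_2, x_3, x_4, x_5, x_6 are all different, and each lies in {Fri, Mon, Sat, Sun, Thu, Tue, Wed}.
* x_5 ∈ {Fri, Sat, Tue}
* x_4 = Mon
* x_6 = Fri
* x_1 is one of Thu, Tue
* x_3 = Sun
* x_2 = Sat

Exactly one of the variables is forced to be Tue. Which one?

x_2 must be Sat (only option left). Eliminate Sat elsewhere: x_5.
x_3 must be Sun (only option left).
x_4 has just one choice, so x_4 = Mon.
x_6's domain is down to {Fri}, so x_6 = Fri. Remove Fri from x_5.
So Tue goes to x_5.

x_5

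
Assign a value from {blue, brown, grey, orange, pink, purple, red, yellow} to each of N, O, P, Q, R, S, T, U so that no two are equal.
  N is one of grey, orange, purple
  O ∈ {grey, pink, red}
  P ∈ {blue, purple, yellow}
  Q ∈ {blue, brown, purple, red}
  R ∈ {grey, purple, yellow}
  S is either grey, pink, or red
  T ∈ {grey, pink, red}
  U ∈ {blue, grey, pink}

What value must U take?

blue

The 8 variables together cover exactly {blue, brown, grey, orange, pink, purple, red, yellow} — 8 values for 8 variables — and brown appears only in Q's list, so Q = brown.
Among the 7 still-open variables, orange fits only N (and all 7 values in {blue, grey, orange, pink, purple, red, yellow} must be used), so N = orange.
The 3 variables O, S, T are confined to {grey, pink, red}, which locks those values in; drop them from R, U.
So U = blue.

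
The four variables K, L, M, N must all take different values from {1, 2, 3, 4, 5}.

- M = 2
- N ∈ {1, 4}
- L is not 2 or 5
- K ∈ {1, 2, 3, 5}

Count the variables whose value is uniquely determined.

1

M has just one choice, so M = 2. Strike 2 from K.
Determined: M=2. The other variables each still have more than one consistent value. That makes 1.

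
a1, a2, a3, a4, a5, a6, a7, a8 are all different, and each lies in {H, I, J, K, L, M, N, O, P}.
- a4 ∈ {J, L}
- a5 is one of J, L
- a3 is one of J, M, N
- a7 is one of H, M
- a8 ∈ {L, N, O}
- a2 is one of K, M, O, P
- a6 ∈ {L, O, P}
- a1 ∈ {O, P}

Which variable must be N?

The 8 variables draw from only 8 values {H, J, K, L, M, N, O, P}, so each is used; only a7 can be H, hence a7 = H.
Among the 7 still-open variables, K fits only a2 (and all 7 values in {J, K, L, M, N, O, P} must be used), so a2 = K.
The 6 still-open variables draw from only 6 values {J, L, M, N, O, P}, so each is used; only a3 can be M, hence a3 = M.
The 5 still-open variables together cover exactly {J, L, N, O, P} — 5 values for 5 variables — and N appears only in a8's list, so a8 = N.

a8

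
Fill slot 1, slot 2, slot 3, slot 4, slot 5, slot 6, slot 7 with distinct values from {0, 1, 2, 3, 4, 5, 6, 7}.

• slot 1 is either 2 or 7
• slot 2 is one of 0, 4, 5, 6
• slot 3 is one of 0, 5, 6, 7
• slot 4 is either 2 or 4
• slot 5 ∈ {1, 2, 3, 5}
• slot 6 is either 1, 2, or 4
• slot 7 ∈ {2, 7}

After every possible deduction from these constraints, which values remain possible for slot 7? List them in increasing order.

slot 1 and slot 7 share exactly the 2 values {2, 7}; by pigeonhole those values go to them, so strike 2, 7 from slot 3, slot 4, slot 5, slot 6.
slot 4 must be 4 (only option left). Eliminate 4 elsewhere: slot 2, slot 6.
slot 6 has just one choice, so slot 6 = 1. Eliminate 1 elsewhere: slot 5.
No further eliminations apply; slot 7 can still be any of 2, 7.

2, 7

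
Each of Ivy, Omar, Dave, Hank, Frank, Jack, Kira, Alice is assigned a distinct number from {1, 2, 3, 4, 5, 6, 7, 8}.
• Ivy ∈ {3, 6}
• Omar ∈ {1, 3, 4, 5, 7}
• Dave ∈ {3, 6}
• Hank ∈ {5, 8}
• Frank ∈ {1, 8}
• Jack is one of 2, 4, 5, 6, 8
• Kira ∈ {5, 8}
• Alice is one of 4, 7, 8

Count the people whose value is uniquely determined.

The 8 variables together cover exactly {1, 2, 3, 4, 5, 6, 7, 8} — 8 values for 8 variables — and 2 appears only in Jack's list, so Jack = 2.
The 2 variables Ivy and Dave are confined to {3, 6}, which locks those values in; drop them from Omar.
The 2 variables Hank and Kira are confined to {5, 8}, which locks those values in; drop them from Omar, Frank, Alice.
Frank's domain is down to {1}, so Frank = 1. Eliminate 1 elsewhere: Omar.
Determined: Frank=1, Jack=2. The other people each still have more than one consistent value. That makes 2.

2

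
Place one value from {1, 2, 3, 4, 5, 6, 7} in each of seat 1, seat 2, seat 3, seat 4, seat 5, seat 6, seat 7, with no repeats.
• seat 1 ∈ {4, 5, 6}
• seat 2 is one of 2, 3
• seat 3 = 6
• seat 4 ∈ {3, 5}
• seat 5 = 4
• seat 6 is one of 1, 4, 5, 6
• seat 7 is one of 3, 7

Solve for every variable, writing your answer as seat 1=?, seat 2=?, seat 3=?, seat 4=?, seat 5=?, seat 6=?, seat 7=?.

seat 1=5, seat 2=2, seat 3=6, seat 4=3, seat 5=4, seat 6=1, seat 7=7

seat 3 must be 6 (only option left). Remove 6 from seat 1, seat 6.
seat 5 must be 4 (only option left). Remove 4 from seat 1, seat 6.
seat 1 must be 5 (only option left). Eliminate 5 elsewhere: seat 4, seat 6.
seat 4 has just one choice, so seat 4 = 3. Strike 3 from seat 2, seat 7.
That leaves seat 6 = 1.
That leaves seat 7 = 7.
seat 2 must be 2 (only option left).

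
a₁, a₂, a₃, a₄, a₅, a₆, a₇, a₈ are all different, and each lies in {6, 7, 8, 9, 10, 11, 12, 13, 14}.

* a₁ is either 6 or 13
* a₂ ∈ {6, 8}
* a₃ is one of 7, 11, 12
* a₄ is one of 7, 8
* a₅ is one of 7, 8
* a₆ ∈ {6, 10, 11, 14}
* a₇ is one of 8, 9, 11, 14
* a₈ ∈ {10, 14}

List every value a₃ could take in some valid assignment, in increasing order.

11, 12

a₄ and a₅ between them cover only {7, 8} — a naked pair. Remove those values from a₂, a₃, a₇.
a₂'s domain is down to {6}, so a₂ = 6. Strike 6 from a₁, a₆.
a₁ has just one choice, so a₁ = 13.
No further eliminations apply; a₃ can still be any of 11, 12.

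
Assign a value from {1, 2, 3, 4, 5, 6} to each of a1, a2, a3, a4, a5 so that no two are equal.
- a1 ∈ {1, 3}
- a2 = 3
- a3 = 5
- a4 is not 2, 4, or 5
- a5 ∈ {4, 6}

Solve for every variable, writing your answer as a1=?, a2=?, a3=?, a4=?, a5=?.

a2 must be 3 (only option left). Eliminate 3 elsewhere: a1, a4.
That leaves a3 = 5.
a1's domain is down to {1}, so a1 = 1. Remove 1 from a4.
a4 must be 6 (only option left). So a5 can't be 6.
That leaves a5 = 4.

a1=1, a2=3, a3=5, a4=6, a5=4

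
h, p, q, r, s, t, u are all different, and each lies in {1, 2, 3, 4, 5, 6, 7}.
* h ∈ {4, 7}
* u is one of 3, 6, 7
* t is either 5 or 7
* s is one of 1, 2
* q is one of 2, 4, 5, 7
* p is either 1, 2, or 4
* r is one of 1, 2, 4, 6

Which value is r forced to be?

6

The 7 variables together cover exactly {1, 2, 3, 4, 5, 6, 7} — 7 values for 7 variables — and 3 appears only in u's list, so u = 3.
Among the 6 still-open variables, 6 fits only r (and all 6 values in {1, 2, 4, 5, 6, 7} must be used), so r = 6.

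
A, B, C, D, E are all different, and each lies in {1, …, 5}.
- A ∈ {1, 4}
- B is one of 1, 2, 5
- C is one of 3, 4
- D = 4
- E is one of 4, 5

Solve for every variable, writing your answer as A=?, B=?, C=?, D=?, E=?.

A=1, B=2, C=3, D=4, E=5

D must be 4 (only option left). Eliminate 4 elsewhere: A, C, E.
E's domain is down to {5}, so E = 5. Eliminate 5 elsewhere: B.
A has just one choice, so A = 1. Strike 1 from B.
B has just one choice, so B = 2.
C must be 3 (only option left).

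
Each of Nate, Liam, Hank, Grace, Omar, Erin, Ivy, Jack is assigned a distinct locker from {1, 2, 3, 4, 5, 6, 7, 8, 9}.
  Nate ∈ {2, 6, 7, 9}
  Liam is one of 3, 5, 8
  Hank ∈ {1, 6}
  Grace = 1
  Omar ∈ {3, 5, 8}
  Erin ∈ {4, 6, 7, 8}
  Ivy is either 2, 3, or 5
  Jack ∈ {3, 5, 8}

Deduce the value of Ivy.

Grace's domain is down to {1}, so Grace = 1. So Hank can't be 1.
That leaves Hank = 6. So Nate, Erin can't be 6.
Liam, Omar, Jack share exactly the 3 values {3, 5, 8}; by pigeonhole those values go to them, so strike 3, 5, 8 from Erin, Ivy.
So Ivy = 2.

2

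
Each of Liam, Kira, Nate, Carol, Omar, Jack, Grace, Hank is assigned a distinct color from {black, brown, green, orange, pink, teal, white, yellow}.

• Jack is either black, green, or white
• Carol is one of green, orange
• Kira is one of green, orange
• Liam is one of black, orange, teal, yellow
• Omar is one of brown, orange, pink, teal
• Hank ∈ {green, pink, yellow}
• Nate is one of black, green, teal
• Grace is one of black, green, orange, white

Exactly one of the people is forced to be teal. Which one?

Among the 8 variables, brown fits only Omar (and all 8 values in {black, brown, green, orange, pink, teal, white, yellow} must be used), so Omar = brown.
The 7 still-open variables together cover exactly {black, green, orange, pink, teal, white, yellow} — 7 values for 7 variables — and pink appears only in Hank's list, so Hank = pink.
Among the 6 still-open variables, yellow fits only Liam (and all 6 values in {black, green, orange, teal, white, yellow} must be used), so Liam = yellow.
Among the 5 still-open variables, teal fits only Nate (and all 5 values in {black, green, orange, teal, white} must be used), so Nate = teal.

Nate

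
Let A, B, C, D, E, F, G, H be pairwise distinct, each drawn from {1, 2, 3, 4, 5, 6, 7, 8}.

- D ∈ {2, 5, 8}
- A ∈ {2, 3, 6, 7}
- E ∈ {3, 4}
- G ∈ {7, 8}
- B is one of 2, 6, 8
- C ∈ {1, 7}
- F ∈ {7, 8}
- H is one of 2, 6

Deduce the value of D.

The 8 variables together cover exactly {1, 2, 3, 4, 5, 6, 7, 8} — 8 values for 8 variables — and 1 appears only in C's list, so C = 1.
Among the 7 still-open variables, 4 fits only E (and all 7 values in {2, 3, 4, 5, 6, 7, 8} must be used), so E = 4.
The 6 still-open variables together cover exactly {2, 3, 5, 6, 7, 8} — 6 values for 6 variables — and 3 appears only in A's list, so A = 3.
Among the 5 still-open variables, 5 fits only D (and all 5 values in {2, 5, 6, 7, 8} must be used), so D = 5.

5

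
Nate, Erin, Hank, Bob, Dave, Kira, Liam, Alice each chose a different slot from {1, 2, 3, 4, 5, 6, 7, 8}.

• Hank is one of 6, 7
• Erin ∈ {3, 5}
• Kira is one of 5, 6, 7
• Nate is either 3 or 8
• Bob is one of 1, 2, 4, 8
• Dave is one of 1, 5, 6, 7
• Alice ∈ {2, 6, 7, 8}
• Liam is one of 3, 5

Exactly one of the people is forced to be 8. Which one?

Nate

The 8 variables draw from only 8 values {1, 2, 3, 4, 5, 6, 7, 8}, so each is used; only Bob can be 4, hence Bob = 4.
The 7 still-open variables draw from only 7 values {1, 2, 3, 5, 6, 7, 8}, so each is used; only Dave can be 1, hence Dave = 1.
The 6 still-open variables draw from only 6 values {2, 3, 5, 6, 7, 8}, so each is used; only Alice can be 2, hence Alice = 2.
The 5 still-open variables draw from only 5 values {3, 5, 6, 7, 8}, so each is used; only Nate can be 8, hence Nate = 8.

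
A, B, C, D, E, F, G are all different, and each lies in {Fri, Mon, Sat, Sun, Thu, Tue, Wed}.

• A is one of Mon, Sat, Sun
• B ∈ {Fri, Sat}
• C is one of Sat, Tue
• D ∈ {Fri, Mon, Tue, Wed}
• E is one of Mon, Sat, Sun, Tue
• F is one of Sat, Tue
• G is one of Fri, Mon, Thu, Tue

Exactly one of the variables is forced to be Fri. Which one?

B

Among the 7 variables, Thu fits only G (and all 7 values in {Fri, Mon, Sat, Sun, Thu, Tue, Wed} must be used), so G = Thu.
Among the 6 still-open variables, Wed fits only D (and all 6 values in {Fri, Mon, Sat, Sun, Tue, Wed} must be used), so D = Wed.
The 5 still-open variables draw from only 5 values {Fri, Mon, Sat, Sun, Tue}, so each is used; only B can be Fri, hence B = Fri.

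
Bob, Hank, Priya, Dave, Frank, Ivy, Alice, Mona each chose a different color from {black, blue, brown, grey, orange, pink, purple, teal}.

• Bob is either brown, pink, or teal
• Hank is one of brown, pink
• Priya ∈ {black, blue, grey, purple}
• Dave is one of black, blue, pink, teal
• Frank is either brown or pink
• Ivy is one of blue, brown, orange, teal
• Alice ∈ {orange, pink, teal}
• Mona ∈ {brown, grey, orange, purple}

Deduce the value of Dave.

Hank and Frank between them cover only {brown, pink} — a naked pair. Remove those values from Bob, Dave, Ivy, Alice, Mona.
That leaves Bob = teal. Strike teal from Dave, Ivy, Alice.
That leaves Alice = orange. Remove orange from Ivy, Mona.
Ivy's domain is down to {blue}, so Ivy = blue. Strike blue from Priya, Dave.
So Dave = black.

black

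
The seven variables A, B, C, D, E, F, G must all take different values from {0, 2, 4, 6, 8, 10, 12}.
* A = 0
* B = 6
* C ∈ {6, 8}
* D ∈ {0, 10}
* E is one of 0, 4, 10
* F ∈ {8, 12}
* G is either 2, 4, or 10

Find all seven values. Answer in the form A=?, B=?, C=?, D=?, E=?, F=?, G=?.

A=0, B=6, C=8, D=10, E=4, F=12, G=2

A's domain is down to {0}, so A = 0. So D, E can't be 0.
B must be 6 (only option left). Eliminate 6 elsewhere: C.
C has just one choice, so C = 8. So F can't be 8.
D's domain is down to {10}, so D = 10. Strike 10 from E, G.
E has just one choice, so E = 4. So G can't be 4.
F has just one choice, so F = 12.
G's domain is down to {2}, so G = 2.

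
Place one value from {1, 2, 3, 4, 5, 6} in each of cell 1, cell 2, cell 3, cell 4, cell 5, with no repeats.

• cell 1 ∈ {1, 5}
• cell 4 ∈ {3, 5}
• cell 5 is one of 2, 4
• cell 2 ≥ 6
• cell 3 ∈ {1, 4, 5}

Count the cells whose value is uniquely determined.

1

cell 2's domain is down to {6}, so cell 2 = 6.
Determined: cell 2=6. The other cells each still have more than one consistent value. That makes 1.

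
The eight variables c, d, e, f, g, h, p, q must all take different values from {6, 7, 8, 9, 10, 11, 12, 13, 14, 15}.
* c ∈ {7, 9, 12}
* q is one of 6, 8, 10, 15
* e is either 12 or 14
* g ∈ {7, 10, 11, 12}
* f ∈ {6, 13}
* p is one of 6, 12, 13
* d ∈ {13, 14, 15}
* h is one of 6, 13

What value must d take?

15

The 2 variables f and h are confined to {6, 13}, which locks those values in; drop them from d, p, q.
p has just one choice, so p = 12. Strike 12 from c, e, g.
e must be 14 (only option left). Remove 14 from d.
So d = 15.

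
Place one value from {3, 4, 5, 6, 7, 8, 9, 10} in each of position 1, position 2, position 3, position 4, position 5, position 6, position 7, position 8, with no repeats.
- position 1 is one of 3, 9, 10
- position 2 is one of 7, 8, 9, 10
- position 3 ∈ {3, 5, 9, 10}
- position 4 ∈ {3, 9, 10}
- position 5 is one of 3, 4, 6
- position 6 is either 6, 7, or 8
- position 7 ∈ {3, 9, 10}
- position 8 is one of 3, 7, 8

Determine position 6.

The 8 variables draw from only 8 values {3, 4, 5, 6, 7, 8, 9, 10}, so each is used; only position 5 can be 4, hence position 5 = 4.
The 7 still-open variables together cover exactly {3, 5, 6, 7, 8, 9, 10} — 7 values for 7 variables — and 5 appears only in position 3's list, so position 3 = 5.
Among the 6 still-open variables, 6 fits only position 6 (and all 6 values in {3, 6, 7, 8, 9, 10} must be used), so position 6 = 6.

6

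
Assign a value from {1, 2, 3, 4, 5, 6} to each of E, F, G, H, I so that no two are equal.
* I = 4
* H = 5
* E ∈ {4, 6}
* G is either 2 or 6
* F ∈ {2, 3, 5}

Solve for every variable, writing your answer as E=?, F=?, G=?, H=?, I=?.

H must be 5 (only option left). So F can't be 5.
I has just one choice, so I = 4. Eliminate 4 elsewhere: E.
That leaves E = 6. Eliminate 6 elsewhere: G.
That leaves G = 2. Eliminate 2 elsewhere: F.
F must be 3 (only option left).

E=6, F=3, G=2, H=5, I=4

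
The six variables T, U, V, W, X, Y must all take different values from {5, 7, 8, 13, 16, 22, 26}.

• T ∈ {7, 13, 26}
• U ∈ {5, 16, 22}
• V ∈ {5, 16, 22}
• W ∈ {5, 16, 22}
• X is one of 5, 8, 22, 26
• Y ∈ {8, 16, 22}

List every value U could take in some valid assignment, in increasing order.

5, 16, 22

U, V, W between them cover only {5, 16, 22} — a naked triple. Remove those values from X, Y.
Y has just one choice, so Y = 8. So X can't be 8.
X's domain is down to {26}, so X = 26. Remove 26 from T.
No further eliminations apply; U can still be any of 5, 16, 22.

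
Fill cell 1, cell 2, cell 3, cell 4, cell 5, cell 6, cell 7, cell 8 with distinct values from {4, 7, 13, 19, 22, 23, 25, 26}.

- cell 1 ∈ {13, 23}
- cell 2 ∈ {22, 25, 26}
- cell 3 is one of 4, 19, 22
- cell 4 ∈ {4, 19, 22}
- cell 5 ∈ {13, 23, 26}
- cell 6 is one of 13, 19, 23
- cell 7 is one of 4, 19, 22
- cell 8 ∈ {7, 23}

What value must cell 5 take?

The 8 variables together cover exactly {4, 7, 13, 19, 22, 23, 25, 26} — 8 values for 8 variables — and 7 appears only in cell 8's list, so cell 8 = 7.
The 7 still-open variables draw from only 7 values {4, 13, 19, 22, 23, 25, 26}, so each is used; only cell 2 can be 25, hence cell 2 = 25.
The 6 still-open variables draw from only 6 values {4, 13, 19, 22, 23, 26}, so each is used; only cell 5 can be 26, hence cell 5 = 26.

26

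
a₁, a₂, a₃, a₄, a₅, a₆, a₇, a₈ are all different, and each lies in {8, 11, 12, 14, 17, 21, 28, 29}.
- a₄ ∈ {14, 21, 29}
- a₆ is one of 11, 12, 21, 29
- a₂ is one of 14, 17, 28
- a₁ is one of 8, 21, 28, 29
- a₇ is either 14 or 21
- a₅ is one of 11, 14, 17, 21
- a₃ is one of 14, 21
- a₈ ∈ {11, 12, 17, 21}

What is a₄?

29

Among the 8 variables, 8 fits only a₁ (and all 8 values in {8, 11, 12, 14, 17, 21, 28, 29} must be used), so a₁ = 8.
The 7 still-open variables together cover exactly {11, 12, 14, 17, 21, 28, 29} — 7 values for 7 variables — and 28 appears only in a₂'s list, so a₂ = 28.
a₃ and a₇ between them cover only {14, 21} — a naked pair. Remove those values from a₄, a₅, a₆, a₈.
So a₄ = 29.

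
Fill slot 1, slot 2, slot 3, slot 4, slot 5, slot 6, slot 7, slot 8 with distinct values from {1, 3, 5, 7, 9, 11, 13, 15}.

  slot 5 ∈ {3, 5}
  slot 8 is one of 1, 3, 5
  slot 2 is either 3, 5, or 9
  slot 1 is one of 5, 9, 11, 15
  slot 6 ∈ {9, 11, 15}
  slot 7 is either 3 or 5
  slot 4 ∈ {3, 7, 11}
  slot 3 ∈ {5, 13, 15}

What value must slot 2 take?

The 8 variables together cover exactly {1, 3, 5, 7, 9, 11, 13, 15} — 8 values for 8 variables — and 1 appears only in slot 8's list, so slot 8 = 1.
Among the 7 still-open variables, 7 fits only slot 4 (and all 7 values in {3, 5, 7, 9, 11, 13, 15} must be used), so slot 4 = 7.
The 6 still-open variables draw from only 6 values {3, 5, 9, 11, 13, 15}, so each is used; only slot 3 can be 13, hence slot 3 = 13.
slot 5 and slot 7 between them cover only {3, 5} — a naked pair. Remove those values from slot 1, slot 2.
So slot 2 = 9.

9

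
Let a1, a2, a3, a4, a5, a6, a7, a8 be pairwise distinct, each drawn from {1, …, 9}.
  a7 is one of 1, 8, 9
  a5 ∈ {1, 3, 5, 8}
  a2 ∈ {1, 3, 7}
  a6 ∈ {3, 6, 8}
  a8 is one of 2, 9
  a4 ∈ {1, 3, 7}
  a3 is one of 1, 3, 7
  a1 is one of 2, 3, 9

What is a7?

Among the 8 variables, 5 fits only a5 (and all 8 values in {1, 2, 3, 5, 6, 7, 8, 9} must be used), so a5 = 5.
The 7 still-open variables draw from only 7 values {1, 2, 3, 6, 7, 8, 9}, so each is used; only a6 can be 6, hence a6 = 6.
The 6 still-open variables together cover exactly {1, 2, 3, 7, 8, 9} — 6 values for 6 variables — and 8 appears only in a7's list, so a7 = 8.

8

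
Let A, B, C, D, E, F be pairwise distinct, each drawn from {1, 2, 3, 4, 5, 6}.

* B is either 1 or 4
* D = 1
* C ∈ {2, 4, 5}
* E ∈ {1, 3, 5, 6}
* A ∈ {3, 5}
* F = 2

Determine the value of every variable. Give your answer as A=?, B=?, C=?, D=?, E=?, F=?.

D's domain is down to {1}, so D = 1. Remove 1 from B, E.
That leaves F = 2. So C can't be 2.
B must be 4 (only option left). Strike 4 from C.
That leaves C = 5. So A, E can't be 5.
A must be 3 (only option left). Remove 3 from E.
That leaves E = 6.

A=3, B=4, C=5, D=1, E=6, F=2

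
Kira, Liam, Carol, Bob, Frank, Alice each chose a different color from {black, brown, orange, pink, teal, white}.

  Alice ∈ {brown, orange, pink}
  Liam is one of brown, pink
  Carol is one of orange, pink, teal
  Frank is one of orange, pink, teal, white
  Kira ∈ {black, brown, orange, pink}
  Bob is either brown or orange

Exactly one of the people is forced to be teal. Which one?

Among the 6 variables, black fits only Kira (and all 6 values in {black, brown, orange, pink, teal, white} must be used), so Kira = black.
Among the 5 still-open variables, white fits only Frank (and all 5 values in {brown, orange, pink, teal, white} must be used), so Frank = white.
The 4 still-open variables draw from only 4 values {brown, orange, pink, teal}, so each is used; only Carol can be teal, hence Carol = teal.

Carol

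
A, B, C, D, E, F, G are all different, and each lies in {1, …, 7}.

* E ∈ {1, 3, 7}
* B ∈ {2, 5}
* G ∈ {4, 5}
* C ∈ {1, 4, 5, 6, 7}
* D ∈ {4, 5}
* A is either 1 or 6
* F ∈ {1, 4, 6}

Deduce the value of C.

The 7 variables together cover exactly {1, 2, 3, 4, 5, 6, 7} — 7 values for 7 variables — and 2 appears only in B's list, so B = 2.
The 6 still-open variables draw from only 6 values {1, 3, 4, 5, 6, 7}, so each is used; only E can be 3, hence E = 3.
The 5 still-open variables together cover exactly {1, 4, 5, 6, 7} — 5 values for 5 variables — and 7 appears only in C's list, so C = 7.

7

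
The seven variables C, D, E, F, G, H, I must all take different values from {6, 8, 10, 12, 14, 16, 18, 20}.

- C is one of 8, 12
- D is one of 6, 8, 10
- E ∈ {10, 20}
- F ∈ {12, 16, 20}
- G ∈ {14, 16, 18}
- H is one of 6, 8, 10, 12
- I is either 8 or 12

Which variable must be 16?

C and I share exactly the 2 values {8, 12}; by pigeonhole those values go to them, so strike 8, 12 from D, F, H.
D and H between them cover only {6, 10} — a naked pair. Remove those values from E.
That leaves E = 20. Strike 20 from F.
So 16 goes to F.

F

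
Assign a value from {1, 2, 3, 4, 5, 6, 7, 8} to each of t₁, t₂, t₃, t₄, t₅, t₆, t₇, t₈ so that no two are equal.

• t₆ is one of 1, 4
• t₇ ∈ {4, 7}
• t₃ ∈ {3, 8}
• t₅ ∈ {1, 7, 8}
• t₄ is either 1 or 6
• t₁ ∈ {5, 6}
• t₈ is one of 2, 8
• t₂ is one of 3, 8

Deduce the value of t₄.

The 8 variables draw from only 8 values {1, 2, 3, 4, 5, 6, 7, 8}, so each is used; only t₈ can be 2, hence t₈ = 2.
Among the 7 still-open variables, 5 fits only t₁ (and all 7 values in {1, 3, 4, 5, 6, 7, 8} must be used), so t₁ = 5.
The 6 still-open variables together cover exactly {1, 3, 4, 6, 7, 8} — 6 values for 6 variables — and 6 appears only in t₄'s list, so t₄ = 6.

6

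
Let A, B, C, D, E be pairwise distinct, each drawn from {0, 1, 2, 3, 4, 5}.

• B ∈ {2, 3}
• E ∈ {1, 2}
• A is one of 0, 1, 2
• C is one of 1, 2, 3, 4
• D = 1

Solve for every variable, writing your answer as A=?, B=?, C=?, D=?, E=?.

A=0, B=3, C=4, D=1, E=2

D has just one choice, so D = 1. So A, C, E can't be 1.
That leaves E = 2. So A, B, C can't be 2.
That leaves A = 0.
B has just one choice, so B = 3. Remove 3 from C.
C's domain is down to {4}, so C = 4.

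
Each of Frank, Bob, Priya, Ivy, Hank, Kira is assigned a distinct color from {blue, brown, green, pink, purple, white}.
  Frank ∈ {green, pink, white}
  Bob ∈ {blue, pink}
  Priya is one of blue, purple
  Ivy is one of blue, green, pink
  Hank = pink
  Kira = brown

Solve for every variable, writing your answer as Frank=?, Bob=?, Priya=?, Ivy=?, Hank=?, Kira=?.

Frank=white, Bob=blue, Priya=purple, Ivy=green, Hank=pink, Kira=brown

Hank's domain is down to {pink}, so Hank = pink. So Frank, Bob, Ivy can't be pink.
That leaves Kira = brown.
Bob has just one choice, so Bob = blue. Eliminate blue elsewhere: Priya, Ivy.
That leaves Priya = purple.
Ivy has just one choice, so Ivy = green. Strike green from Frank.
Frank's domain is down to {white}, so Frank = white.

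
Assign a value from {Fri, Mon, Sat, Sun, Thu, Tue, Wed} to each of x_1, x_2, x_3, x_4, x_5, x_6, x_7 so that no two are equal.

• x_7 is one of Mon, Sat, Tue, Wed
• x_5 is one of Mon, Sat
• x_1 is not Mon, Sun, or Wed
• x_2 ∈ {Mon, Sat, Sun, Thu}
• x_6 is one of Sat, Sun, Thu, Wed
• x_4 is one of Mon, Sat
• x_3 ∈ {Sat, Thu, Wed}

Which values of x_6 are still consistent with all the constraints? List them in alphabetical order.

Sun, Thu, Wed

The 7 variables together cover exactly {Fri, Mon, Sat, Sun, Thu, Tue, Wed} — 7 values for 7 variables — and Fri appears only in x_1's list, so x_1 = Fri.
The 6 still-open variables together cover exactly {Mon, Sat, Sun, Thu, Tue, Wed} — 6 values for 6 variables — and Tue appears only in x_7's list, so x_7 = Tue.
x_4 and x_5 share exactly the 2 values {Mon, Sat}; by pigeonhole those values go to them, so strike Mon, Sat from x_2, x_3, x_6.
No further eliminations apply; x_6 can still be any of Sun, Thu, Wed.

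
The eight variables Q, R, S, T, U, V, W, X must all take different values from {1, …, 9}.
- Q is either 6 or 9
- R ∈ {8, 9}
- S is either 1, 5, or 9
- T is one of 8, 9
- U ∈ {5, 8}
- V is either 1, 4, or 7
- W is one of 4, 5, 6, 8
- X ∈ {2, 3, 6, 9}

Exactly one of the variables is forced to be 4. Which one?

R and T share exactly the 2 values {8, 9}; by pigeonhole those values go to them, so strike 8, 9 from Q, S, U, W, X.
Q has just one choice, so Q = 6. Eliminate 6 elsewhere: W, X.
U has just one choice, so U = 5. Remove 5 from S, W.
So 4 goes to W.

W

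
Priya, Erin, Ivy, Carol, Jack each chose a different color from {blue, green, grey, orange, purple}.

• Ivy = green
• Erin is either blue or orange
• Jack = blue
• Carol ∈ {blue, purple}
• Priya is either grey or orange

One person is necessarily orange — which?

Erin

Ivy has just one choice, so Ivy = green.
Jack has just one choice, so Jack = blue. So Erin, Carol can't be blue.
So orange goes to Erin.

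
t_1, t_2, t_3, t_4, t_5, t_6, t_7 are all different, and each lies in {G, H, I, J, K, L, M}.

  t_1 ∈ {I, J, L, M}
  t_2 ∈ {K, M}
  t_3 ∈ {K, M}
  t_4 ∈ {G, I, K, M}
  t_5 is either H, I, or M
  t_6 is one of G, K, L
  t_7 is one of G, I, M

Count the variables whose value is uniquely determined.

Among the 7 variables, H fits only t_5 (and all 7 values in {G, H, I, J, K, L, M} must be used), so t_5 = H.
Among the 6 still-open variables, J fits only t_1 (and all 6 values in {G, I, J, K, L, M} must be used), so t_1 = J.
Among the 5 still-open variables, L fits only t_6 (and all 5 values in {G, I, K, L, M} must be used), so t_6 = L.
t_2 and t_3 between them cover only {K, M} — a naked pair. Remove those values from t_4, t_7.
Determined: t_1=J, t_5=H, t_6=L. The other variables each still have more than one consistent value. That makes 3.

3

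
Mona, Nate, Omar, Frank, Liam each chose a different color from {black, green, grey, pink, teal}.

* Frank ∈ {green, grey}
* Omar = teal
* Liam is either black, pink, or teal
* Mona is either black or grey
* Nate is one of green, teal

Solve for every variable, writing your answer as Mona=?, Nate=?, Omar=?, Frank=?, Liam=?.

Mona=black, Nate=green, Omar=teal, Frank=grey, Liam=pink

Omar must be teal (only option left). Strike teal from Nate, Liam.
Nate must be green (only option left). Strike green from Frank.
Frank must be grey (only option left). Strike grey from Mona.
Mona's domain is down to {black}, so Mona = black. So Liam can't be black.
Liam must be pink (only option left).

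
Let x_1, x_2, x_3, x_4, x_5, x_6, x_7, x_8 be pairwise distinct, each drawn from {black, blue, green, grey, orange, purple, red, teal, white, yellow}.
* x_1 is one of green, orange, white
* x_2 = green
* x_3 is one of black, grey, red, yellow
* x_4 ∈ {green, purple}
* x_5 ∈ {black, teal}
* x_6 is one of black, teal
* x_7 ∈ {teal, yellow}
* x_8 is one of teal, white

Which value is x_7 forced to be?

x_2 must be green (only option left). So x_1, x_4 can't be green.
x_4 must be purple (only option left).
The 2 variables x_5 and x_6 are confined to {black, teal}, which locks those values in; drop them from x_3, x_7, x_8.
So x_7 = yellow.

yellow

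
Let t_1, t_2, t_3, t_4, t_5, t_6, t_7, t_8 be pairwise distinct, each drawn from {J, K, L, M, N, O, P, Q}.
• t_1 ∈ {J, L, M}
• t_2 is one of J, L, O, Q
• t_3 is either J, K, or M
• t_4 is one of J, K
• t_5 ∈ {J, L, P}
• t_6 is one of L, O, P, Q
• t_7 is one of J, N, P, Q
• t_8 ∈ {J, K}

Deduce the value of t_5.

P

The 8 variables draw from only 8 values {J, K, L, M, N, O, P, Q}, so each is used; only t_7 can be N, hence t_7 = N.
t_4 and t_8 share exactly the 2 values {J, K}; by pigeonhole those values go to them, so strike J, K from t_1, t_2, t_3, t_5.
t_3 has just one choice, so t_3 = M. So t_1 can't be M.
t_1 must be L (only option left). Remove L from t_2, t_5, t_6.
So t_5 = P.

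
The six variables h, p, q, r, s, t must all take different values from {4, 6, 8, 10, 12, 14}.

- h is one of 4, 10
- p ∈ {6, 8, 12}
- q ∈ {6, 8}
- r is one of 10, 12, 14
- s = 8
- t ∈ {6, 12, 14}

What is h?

4

s has just one choice, so s = 8. Strike 8 from p, q.
q must be 6 (only option left). Strike 6 from p, t.
That leaves p = 12. So r, t can't be 12.
That leaves t = 14. Strike 14 from r.
r's domain is down to {10}, so r = 10. Eliminate 10 elsewhere: h.
So h = 4.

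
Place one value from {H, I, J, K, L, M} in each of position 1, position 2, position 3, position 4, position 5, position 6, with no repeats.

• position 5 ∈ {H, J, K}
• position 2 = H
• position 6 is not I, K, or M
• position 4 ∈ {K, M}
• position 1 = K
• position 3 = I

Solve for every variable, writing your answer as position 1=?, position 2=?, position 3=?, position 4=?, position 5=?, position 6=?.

position 1's domain is down to {K}, so position 1 = K. Remove K from position 4, position 5.
position 2 has just one choice, so position 2 = H. Strike H from position 5, position 6.
position 3 has just one choice, so position 3 = I.
position 4's domain is down to {M}, so position 4 = M.
That leaves position 5 = J. Remove J from position 6.
That leaves position 6 = L.

position 1=K, position 2=H, position 3=I, position 4=M, position 5=J, position 6=L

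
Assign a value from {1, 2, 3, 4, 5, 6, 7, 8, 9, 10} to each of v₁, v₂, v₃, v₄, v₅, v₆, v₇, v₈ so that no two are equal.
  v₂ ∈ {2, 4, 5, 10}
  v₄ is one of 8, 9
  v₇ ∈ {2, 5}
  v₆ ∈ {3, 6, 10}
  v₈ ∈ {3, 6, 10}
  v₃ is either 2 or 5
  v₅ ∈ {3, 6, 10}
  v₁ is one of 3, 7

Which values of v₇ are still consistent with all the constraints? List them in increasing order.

The 2 variables v₃ and v₇ are confined to {2, 5}, which locks those values in; drop them from v₂.
The 3 variables v₅, v₆, v₈ are confined to {3, 6, 10}, which locks those values in; drop them from v₁, v₂.
That leaves v₁ = 7.
v₂'s domain is down to {4}, so v₂ = 4.
No further eliminations apply; v₇ can still be any of 2, 5.

2, 5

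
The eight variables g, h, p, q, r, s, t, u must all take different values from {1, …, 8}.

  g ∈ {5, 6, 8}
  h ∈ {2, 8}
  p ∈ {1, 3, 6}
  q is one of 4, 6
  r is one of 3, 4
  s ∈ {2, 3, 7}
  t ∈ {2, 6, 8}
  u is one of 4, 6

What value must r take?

3

The 8 variables together cover exactly {1, 2, 3, 4, 5, 6, 7, 8} — 8 values for 8 variables — and 1 appears only in p's list, so p = 1.
The 7 still-open variables together cover exactly {2, 3, 4, 5, 6, 7, 8} — 7 values for 7 variables — and 5 appears only in g's list, so g = 5.
The 6 still-open variables draw from only 6 values {2, 3, 4, 6, 7, 8}, so each is used; only s can be 7, hence s = 7.
The 5 still-open variables together cover exactly {2, 3, 4, 6, 8} — 5 values for 5 variables — and 3 appears only in r's list, so r = 3.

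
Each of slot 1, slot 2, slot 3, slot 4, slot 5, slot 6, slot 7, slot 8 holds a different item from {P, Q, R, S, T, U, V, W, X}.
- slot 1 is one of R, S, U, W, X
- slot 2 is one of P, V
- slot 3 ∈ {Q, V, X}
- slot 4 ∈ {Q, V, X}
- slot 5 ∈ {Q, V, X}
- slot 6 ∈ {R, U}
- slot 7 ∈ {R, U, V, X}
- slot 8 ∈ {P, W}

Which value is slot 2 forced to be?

The 8 variables draw from only 8 values {P, Q, R, S, U, V, W, X}, so each is used; only slot 1 can be S, hence slot 1 = S.
The 7 still-open variables together cover exactly {P, Q, R, U, V, W, X} — 7 values for 7 variables — and W appears only in slot 8's list, so slot 8 = W.
Among the 6 still-open variables, P fits only slot 2 (and all 6 values in {P, Q, R, U, V, X} must be used), so slot 2 = P.

P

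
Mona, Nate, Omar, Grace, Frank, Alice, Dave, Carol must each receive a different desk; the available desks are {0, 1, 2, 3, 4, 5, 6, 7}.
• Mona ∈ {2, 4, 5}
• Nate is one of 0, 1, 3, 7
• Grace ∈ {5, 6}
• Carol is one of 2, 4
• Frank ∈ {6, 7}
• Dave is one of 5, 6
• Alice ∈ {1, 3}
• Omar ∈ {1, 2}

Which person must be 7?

Frank

Among the 8 variables, 0 fits only Nate (and all 8 values in {0, 1, 2, 3, 4, 5, 6, 7} must be used), so Nate = 0.
Among the 7 still-open variables, 3 fits only Alice (and all 7 values in {1, 2, 3, 4, 5, 6, 7} must be used), so Alice = 3.
The 6 still-open variables draw from only 6 values {1, 2, 4, 5, 6, 7}, so each is used; only Omar can be 1, hence Omar = 1.
The 5 still-open variables draw from only 5 values {2, 4, 5, 6, 7}, so each is used; only Frank can be 7, hence Frank = 7.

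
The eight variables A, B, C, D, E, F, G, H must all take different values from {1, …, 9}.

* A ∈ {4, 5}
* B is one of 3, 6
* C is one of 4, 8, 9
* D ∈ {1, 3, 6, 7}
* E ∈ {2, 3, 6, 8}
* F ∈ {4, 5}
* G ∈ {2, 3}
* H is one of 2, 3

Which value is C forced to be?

The 2 variables A and F are confined to {4, 5}, which locks those values in; drop them from C.
G and H share exactly the 2 values {2, 3}; by pigeonhole those values go to them, so strike 2, 3 from B, D, E.
That leaves B = 6. Eliminate 6 elsewhere: D, E.
E must be 8 (only option left). Remove 8 from C.
So C = 9.

9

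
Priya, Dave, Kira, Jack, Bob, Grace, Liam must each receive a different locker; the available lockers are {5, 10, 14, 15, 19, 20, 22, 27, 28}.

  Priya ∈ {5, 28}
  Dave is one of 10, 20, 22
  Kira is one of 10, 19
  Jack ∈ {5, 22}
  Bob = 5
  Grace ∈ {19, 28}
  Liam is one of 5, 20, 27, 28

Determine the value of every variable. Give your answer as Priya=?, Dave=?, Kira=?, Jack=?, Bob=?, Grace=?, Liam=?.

Priya=28, Dave=20, Kira=10, Jack=22, Bob=5, Grace=19, Liam=27

Bob's domain is down to {5}, so Bob = 5. Remove 5 from Priya, Jack, Liam.
That leaves Priya = 28. Strike 28 from Grace, Liam.
That leaves Jack = 22. Remove 22 from Dave.
Grace has just one choice, so Grace = 19. So Kira can't be 19.
That leaves Kira = 10. Eliminate 10 elsewhere: Dave.
Dave has just one choice, so Dave = 20. So Liam can't be 20.
Liam's domain is down to {27}, so Liam = 27.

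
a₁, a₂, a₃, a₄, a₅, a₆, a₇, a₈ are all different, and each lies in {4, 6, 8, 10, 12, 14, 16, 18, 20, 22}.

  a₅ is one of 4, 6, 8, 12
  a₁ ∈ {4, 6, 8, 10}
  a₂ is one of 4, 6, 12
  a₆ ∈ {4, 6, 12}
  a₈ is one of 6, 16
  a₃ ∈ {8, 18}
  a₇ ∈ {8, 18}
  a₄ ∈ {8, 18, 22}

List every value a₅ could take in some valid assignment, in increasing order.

4, 6, 12

The 8 variables together cover exactly {4, 6, 8, 10, 12, 16, 18, 22} — 8 values for 8 variables — and 10 appears only in a₁'s list, so a₁ = 10.
The 7 still-open variables together cover exactly {4, 6, 8, 12, 16, 18, 22} — 7 values for 7 variables — and 16 appears only in a₈'s list, so a₈ = 16.
The 6 still-open variables together cover exactly {4, 6, 8, 12, 18, 22} — 6 values for 6 variables — and 22 appears only in a₄'s list, so a₄ = 22.
The 2 variables a₃ and a₇ are confined to {8, 18}, which locks those values in; drop them from a₅.
No further eliminations apply; a₅ can still be any of 4, 6, 12.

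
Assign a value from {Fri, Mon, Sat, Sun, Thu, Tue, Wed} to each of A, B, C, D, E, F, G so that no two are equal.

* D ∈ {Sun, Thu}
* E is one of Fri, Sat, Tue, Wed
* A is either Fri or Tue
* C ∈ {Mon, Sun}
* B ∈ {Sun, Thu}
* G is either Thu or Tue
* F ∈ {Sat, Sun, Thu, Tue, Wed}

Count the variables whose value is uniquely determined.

The 7 variables draw from only 7 values {Fri, Mon, Sat, Sun, Thu, Tue, Wed}, so each is used; only C can be Mon, hence C = Mon.
The 2 variables B and D are confined to {Sun, Thu}, which locks those values in; drop them from F, G.
G must be Tue (only option left). Strike Tue from A, E, F.
That leaves A = Fri. Remove Fri from E.
Determined: A=Fri, C=Mon, G=Tue. The other variables each still have more than one consistent value. That makes 3.

3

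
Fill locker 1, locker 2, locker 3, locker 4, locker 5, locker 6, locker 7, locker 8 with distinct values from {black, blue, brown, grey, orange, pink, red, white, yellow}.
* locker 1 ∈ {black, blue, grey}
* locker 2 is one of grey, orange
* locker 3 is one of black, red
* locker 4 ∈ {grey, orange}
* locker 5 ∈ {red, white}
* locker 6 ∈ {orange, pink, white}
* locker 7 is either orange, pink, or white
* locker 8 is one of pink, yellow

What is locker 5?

red

The 8 variables together cover exactly {black, blue, grey, orange, pink, red, white, yellow} — 8 values for 8 variables — and blue appears only in locker 1's list, so locker 1 = blue.
Among the 7 still-open variables, black fits only locker 3 (and all 7 values in {black, grey, orange, pink, red, white, yellow} must be used), so locker 3 = black.
Among the 6 still-open variables, red fits only locker 5 (and all 6 values in {grey, orange, pink, red, white, yellow} must be used), so locker 5 = red.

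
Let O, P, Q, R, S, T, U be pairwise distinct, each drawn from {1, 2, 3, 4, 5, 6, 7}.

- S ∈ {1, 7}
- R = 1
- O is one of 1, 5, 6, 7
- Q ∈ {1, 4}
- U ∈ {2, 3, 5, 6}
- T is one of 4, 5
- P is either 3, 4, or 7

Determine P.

R must be 1 (only option left). So O, Q, S can't be 1.
S must be 7 (only option left). Strike 7 from O, P.
That leaves Q = 4. Strike 4 from P, T.
So P = 3.

3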